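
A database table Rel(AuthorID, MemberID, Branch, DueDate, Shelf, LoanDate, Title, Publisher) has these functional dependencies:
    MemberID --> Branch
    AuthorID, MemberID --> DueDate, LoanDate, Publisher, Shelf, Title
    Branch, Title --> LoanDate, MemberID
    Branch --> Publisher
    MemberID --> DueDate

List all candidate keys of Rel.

{AuthorID, Branch, Title}, {AuthorID, MemberID}

No FD produces {AuthorID}, so it must be in every candidate key.
{AuthorID, MemberID}⁺ = {AuthorID, Branch, DueDate, LoanDate, MemberID, Publisher, Shelf, Title}, which is every attribute, so {AuthorID, MemberID} is a candidate key.
{AuthorID, Branch, Title}⁺ = {AuthorID, Branch, DueDate, LoanDate, MemberID, Publisher, Shelf, Title}, which is every attribute, so {AuthorID, Branch, Title} is a candidate key.
No proper subset of any of these is a key, and no other minimal superkey exists.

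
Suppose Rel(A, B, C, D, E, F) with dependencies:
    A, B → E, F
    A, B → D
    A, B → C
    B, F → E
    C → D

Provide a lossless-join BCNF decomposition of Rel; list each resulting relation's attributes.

{A, B, C, F}; {B, E, F}; {C, D}

Candidate key of the original relation: {A, B}.
{A, B, C, D, E, F}: {B, F} determines {B, E, F} here but is not a superkey — split on B, F → E, giving {B, E, F} and {A, B, C, D, F}.
{B, E, F} has no BCNF violation.
{A, B, C, D, F}: {C} determines {C, D} here but is not a superkey — split on C → D, giving {C, D} and {A, B, C, F}.
{C, D} has no BCNF violation.
{A, B, C, F} has no BCNF violation.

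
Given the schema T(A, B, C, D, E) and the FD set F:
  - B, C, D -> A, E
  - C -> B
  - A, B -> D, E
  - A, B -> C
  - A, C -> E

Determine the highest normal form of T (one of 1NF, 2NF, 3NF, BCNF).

Candidate keys: {A, B}, {A, C}, {C, D}. Prime attributes: {A, B, C, D}.
For C -> B we have {C}⁺ = {B, C}; {C} is not a superkey, so BCNF fails.
But every attribute on its right side ({B}) is prime, and the same holds for every other non-superkey FD, so 3NF still holds.

3NF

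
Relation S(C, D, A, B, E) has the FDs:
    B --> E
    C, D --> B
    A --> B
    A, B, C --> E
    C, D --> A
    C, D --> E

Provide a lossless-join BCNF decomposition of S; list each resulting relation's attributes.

Candidate key of the original relation: {C, D}.
{A, B, C, D, E}: {B} determines {B, E} here but is not a superkey — split on B --> E, giving {B, E} and {A, B, C, D}.
{B, E}: every determinant is a superkey — BCNF.
{A, B, C, D}: {A} determines {A, B} here but is not a superkey — split on A --> B, giving {A, B} and {A, C, D}.
{A, B}: every determinant is a superkey — BCNF.
{A, C, D}: every determinant is a superkey — BCNF.

{A, B}; {A, C, D}; {B, E}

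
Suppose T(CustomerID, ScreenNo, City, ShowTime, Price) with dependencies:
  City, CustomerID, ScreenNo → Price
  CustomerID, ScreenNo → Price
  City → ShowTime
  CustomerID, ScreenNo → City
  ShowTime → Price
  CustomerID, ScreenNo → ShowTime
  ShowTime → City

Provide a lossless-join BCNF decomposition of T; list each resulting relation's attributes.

{City, CustomerID, ScreenNo}; {City, Price, ShowTime}

Candidate key of the original relation: {CustomerID, ScreenNo}.
{City, CustomerID, Price, ScreenNo, ShowTime}: {City} determines {City, Price, ShowTime} here but is not a superkey — split on City → Price, ShowTime, giving {City, Price, ShowTime} and {City, CustomerID, ScreenNo}.
{City, Price, ShowTime}: every determinant is a superkey — BCNF.
{City, CustomerID, ScreenNo}: every determinant is a superkey — BCNF.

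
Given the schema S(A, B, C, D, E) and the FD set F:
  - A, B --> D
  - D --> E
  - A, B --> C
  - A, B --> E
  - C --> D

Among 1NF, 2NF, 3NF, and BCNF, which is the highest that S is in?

Candidate key: {A, B}. Prime attributes: {A, B}.
D --> E: {D}⁺ = {D, E}, which is not all of the attributes, so the left side is not a superkey — BCNF is violated.
D --> E determines the non-prime attribute {E} from a non-superkey — 3NF is violated.
No non-prime attribute depends on a proper subset of any candidate key, so 2NF holds.

2NF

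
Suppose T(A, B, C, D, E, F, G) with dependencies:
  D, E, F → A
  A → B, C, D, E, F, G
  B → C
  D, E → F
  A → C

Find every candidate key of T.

{A}, {D, E}

{A}⁺ = {A, B, C, D, E, F, G} — all of the relation — so {A} is a candidate key.
{D, E}⁺ = {A, B, C, D, E, F, G} — all of the relation — so {D, E} is a candidate key.
No proper subset of any of these is a key, and no other minimal superkey exists.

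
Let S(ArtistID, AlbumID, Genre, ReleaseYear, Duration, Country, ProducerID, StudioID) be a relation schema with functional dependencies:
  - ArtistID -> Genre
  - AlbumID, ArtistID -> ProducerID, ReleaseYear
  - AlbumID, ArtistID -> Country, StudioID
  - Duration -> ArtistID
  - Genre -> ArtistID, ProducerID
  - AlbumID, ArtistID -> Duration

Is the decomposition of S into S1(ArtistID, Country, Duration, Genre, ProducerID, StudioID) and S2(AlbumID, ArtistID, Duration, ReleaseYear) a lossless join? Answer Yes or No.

S1 ∩ S2 = {ArtistID, Duration}; its closure under F is {ArtistID, Duration, Genre, ProducerID}.
S1 ⊄ {ArtistID, Duration, Genre, ProducerID} and S2 ⊄ {ArtistID, Duration, Genre, ProducerID}, so the split is lossy.

No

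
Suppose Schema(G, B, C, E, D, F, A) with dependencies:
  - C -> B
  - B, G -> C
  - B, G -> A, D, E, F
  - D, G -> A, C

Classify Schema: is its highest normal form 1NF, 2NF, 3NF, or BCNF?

Candidate keys: {B, G}, {C, G}, {D, G}. Prime attributes: {B, C, D, G}.
For C -> B we have {C}⁺ = {B, C}; {C} is not a superkey, so BCNF fails.
Since {B} ⊆ prime attributes and every other non-superkey FD also has a prime right side, the schema is in 3NF.

3NF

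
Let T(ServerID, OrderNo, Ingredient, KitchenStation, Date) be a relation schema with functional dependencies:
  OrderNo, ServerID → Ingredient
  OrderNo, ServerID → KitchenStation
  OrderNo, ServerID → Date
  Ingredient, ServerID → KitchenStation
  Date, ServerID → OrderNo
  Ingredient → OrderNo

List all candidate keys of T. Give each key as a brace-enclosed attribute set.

{ServerID} never appears on the right of any FD, so every key must include it.
{Date, ServerID}⁺ = {Date, Ingredient, KitchenStation, OrderNo, ServerID} — all of the relation — so {Date, ServerID} is a candidate key.
{Ingredient, ServerID}⁺ = {Date, Ingredient, KitchenStation, OrderNo, ServerID} — all of the relation — so {Ingredient, ServerID} is a candidate key.
{OrderNo, ServerID}⁺ = {Date, Ingredient, KitchenStation, OrderNo, ServerID} — all of the relation — so {OrderNo, ServerID} is a candidate key.
These are minimal and exhaustive — every other superkey contains one of them.

{Date, ServerID}, {Ingredient, ServerID}, {OrderNo, ServerID}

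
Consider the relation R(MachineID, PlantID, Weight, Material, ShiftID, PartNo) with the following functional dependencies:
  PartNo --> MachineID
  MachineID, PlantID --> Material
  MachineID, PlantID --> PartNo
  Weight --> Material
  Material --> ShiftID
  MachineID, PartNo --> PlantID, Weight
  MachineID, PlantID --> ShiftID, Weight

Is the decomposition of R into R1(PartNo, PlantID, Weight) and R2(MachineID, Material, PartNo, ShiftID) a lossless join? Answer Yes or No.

Yes

R1 ∩ R2 = {PartNo}; its closure under F is {MachineID, Material, PartNo, PlantID, ShiftID, Weight}.
R1 is contained in that closure, so R1 ∩ R2 --> R1 holds and the join is lossless.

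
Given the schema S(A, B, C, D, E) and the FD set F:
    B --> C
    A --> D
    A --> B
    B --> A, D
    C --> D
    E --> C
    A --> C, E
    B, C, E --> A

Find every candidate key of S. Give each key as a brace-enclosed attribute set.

{A} is a candidate key since {A}⁺ = {A, B, C, D, E} covers every attribute.
{B} is a candidate key since {B}⁺ = {A, B, C, D, E} covers every attribute.
No proper subset of any of these is a key, and no other minimal superkey exists.

{A}, {B}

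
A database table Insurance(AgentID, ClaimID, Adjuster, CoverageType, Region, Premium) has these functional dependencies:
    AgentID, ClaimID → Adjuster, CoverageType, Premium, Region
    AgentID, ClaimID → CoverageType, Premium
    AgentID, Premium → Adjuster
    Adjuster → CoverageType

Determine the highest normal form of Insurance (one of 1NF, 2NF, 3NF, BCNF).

2NF

Candidate key: {AgentID, ClaimID}. Prime attributes: {AgentID, ClaimID}.
For AgentID, Premium → Adjuster we have {AgentID, Premium}⁺ = {Adjuster, AgentID, CoverageType, Premium}; {AgentID, Premium} is not a superkey, so BCNF fails.
AgentID, Premium → Adjuster has non-prime {Adjuster} on the right and a non-superkey on the left, so 3NF fails.
Checking every proper subset of each key, none determines a non-prime attribute — 2NF is satisfied.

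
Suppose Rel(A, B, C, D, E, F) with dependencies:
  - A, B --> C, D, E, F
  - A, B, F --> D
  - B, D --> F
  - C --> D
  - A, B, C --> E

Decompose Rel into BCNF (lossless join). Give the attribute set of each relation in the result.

Candidate key of the original relation: {A, B}.
{A, B, C, D, E, F}: {B, D} determines {B, D, F} here but is not a superkey — split on B, D --> F, giving {B, D, F} and {A, B, C, D, E}.
{B, D, F} is in BCNF.
{A, B, C, D, E}: {C} determines {C, D} here but is not a superkey — split on C --> D, giving {C, D} and {A, B, C, E}.
{C, D} is in BCNF.
{A, B, C, E} is in BCNF.

{A, B, C, E}; {B, D, F}; {C, D}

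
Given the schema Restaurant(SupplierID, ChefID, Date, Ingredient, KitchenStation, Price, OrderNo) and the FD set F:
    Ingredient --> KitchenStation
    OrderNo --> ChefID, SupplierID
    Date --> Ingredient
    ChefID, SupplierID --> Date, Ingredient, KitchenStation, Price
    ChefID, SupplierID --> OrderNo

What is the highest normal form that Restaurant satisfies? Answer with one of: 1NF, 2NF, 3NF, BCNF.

2NF

Candidate keys: {ChefID, SupplierID}, {OrderNo}. Prime attributes: {ChefID, OrderNo, SupplierID}.
Ingredient --> KitchenStation breaks BCNF: {Ingredient}⁺ = {Ingredient, KitchenStation}, so {Ingredient} is not a superkey.
Ingredient --> KitchenStation determines the non-prime attribute {KitchenStation} from a non-superkey — 3NF is violated.
Checking every proper subset of each key, none determines a non-prime attribute — 2NF is satisfied.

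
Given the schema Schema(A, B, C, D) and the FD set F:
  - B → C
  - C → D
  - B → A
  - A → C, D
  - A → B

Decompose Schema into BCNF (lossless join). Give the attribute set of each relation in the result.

Candidate keys of the original relation: {A}, {B}.
In {A, B, C, D}, {C} is not a superkey ({C}⁺ restricted to this set is {C, D}), so split on C → D into {C, D} and {A, B, C}.
{C, D}: every determinant is a superkey — BCNF.
{A, B, C}: every determinant is a superkey — BCNF.

{A, B, C}; {C, D}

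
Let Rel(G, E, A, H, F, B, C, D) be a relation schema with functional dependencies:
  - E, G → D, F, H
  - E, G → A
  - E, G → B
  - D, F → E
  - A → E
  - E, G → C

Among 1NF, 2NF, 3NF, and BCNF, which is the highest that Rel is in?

3NF

Candidate keys: {A, G}, {D, F, G}, {E, G}. Prime attributes: {A, D, E, F, G}.
D, F → E breaks BCNF: {D, F}⁺ = {D, E, F}, so {D, F} is not a superkey.
But every attribute on its right side ({E}) is prime, and the same holds for every other non-superkey FD, so 3NF still holds.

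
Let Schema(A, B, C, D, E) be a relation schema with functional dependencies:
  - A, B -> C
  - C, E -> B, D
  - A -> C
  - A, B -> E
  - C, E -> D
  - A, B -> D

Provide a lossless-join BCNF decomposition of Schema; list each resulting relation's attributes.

Candidate keys of the original relation: {A, B}, {A, E}.
Within {A, B, C, D, E}: {C, E}⁺ ∩ {A, B, C, D, E} = {B, C, D, E}, not the whole set, so C, E -> B, D violates BCNF; decompose into {B, C, D, E} and {A, C, E}.
{B, C, D, E} has no BCNF violation.
Within {A, C, E}: {A}⁺ ∩ {A, C, E} = {A, C}, not the whole set, so A -> C violates BCNF; decompose into {A, C} and {A, E}.
{A, C} has no BCNF violation.
{A, E} has no BCNF violation.

{A, C}; {A, E}; {B, C, D, E}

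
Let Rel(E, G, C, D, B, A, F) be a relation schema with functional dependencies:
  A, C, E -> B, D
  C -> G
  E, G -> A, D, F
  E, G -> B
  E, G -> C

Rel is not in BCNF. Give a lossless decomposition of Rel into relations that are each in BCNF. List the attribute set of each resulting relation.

Candidate keys of the original relation: {C, E}, {E, G}.
Within {A, B, C, D, E, F, G}: {C}⁺ ∩ {A, B, C, D, E, F, G} = {C, G}, not the whole set, so C -> G violates BCNF; decompose into {C, G} and {A, B, C, D, E, F}.
{C, G} has no BCNF violation.
{A, B, C, D, E, F} has no BCNF violation.

{A, B, C, D, E, F}; {C, G}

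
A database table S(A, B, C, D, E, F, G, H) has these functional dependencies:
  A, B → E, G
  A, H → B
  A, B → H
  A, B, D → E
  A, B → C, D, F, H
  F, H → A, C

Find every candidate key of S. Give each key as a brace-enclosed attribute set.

{A, B}⁺ = {A, B, C, D, E, F, G, H}, which is every attribute, so {A, B} is a candidate key.
{A, H}⁺ = {A, B, C, D, E, F, G, H}, which is every attribute, so {A, H} is a candidate key.
{F, H}⁺ = {A, B, C, D, E, F, G, H}, which is every attribute, so {F, H} is a candidate key.
Any other superkey properly contains one of these, so there are no further candidate keys.

{A, B}, {A, H}, {F, H}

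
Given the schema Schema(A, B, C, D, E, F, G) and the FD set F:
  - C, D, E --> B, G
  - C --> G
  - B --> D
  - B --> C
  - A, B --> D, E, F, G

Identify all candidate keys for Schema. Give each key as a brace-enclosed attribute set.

{A, B}, {A, C, D, E}

{A} never appears on the right of any FD, so every key must include it.
{A, B}⁺ = {A, B, C, D, E, F, G}, which is every attribute, so {A, B} is a candidate key.
{A, C, D, E}⁺ = {A, B, C, D, E, F, G}, which is every attribute, so {A, C, D, E} is a candidate key.
These are minimal and exhaustive — every other superkey contains one of them.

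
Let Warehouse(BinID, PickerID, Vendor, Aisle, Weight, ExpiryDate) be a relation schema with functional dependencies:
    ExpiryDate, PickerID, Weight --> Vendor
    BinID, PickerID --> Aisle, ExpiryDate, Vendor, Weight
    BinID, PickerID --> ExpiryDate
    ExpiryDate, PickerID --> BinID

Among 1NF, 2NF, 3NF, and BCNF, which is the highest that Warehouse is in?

Candidate keys: {BinID, PickerID}, {ExpiryDate, PickerID}. Prime attributes: {BinID, ExpiryDate, PickerID}.
The left-hand side of every FD is a superkey, so BCNF is satisfied.

BCNF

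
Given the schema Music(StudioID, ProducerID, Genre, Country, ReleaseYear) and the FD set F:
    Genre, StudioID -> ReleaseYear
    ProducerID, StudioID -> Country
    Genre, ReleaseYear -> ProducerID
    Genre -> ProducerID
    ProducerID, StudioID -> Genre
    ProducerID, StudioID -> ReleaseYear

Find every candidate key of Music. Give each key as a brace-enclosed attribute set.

No FD produces {StudioID}, so it must be in every candidate key.
{Genre, StudioID}⁺ = {Country, Genre, ProducerID, ReleaseYear, StudioID} — all of the relation — so {Genre, StudioID} is a candidate key.
{ProducerID, StudioID}⁺ = {Country, Genre, ProducerID, ReleaseYear, StudioID} — all of the relation — so {ProducerID, StudioID} is a candidate key.
These are minimal and exhaustive — every other superkey contains one of them.

{Genre, StudioID}, {ProducerID, StudioID}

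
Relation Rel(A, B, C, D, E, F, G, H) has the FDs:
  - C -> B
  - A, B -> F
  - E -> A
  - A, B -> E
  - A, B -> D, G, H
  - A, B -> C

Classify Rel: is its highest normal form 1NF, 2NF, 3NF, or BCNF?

Candidate keys: {A, B}, {A, C}, {B, E}, {C, E}. Prime attributes: {A, B, C, E}.
C -> B breaks BCNF: {C}⁺ = {B, C}, so {C} is not a superkey.
But every attribute on its right side ({B}) is prime, and the same holds for every other non-superkey FD, so 3NF still holds.

3NF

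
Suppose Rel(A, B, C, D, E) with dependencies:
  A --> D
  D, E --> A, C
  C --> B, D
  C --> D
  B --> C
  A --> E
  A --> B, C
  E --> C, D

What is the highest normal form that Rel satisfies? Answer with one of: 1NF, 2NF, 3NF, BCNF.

Candidate keys: {A}, {E}. Prime attributes: {A, E}.
C --> B, D: {C}⁺ = {B, C, D}, which is not all of the attributes, so the left side is not a superkey — BCNF is violated.
C --> B, D has non-prime {B, D} on the right and a non-superkey on the left, so 3NF fails.
With only single-attribute keys there can be no partial dependency, so 2NF holds.

2NF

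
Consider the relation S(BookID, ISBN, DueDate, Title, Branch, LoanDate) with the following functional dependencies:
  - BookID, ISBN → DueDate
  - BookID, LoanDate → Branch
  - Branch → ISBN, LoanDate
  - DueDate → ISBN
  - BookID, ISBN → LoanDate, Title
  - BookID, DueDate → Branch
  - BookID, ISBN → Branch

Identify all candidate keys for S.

{BookID, Branch}, {BookID, DueDate}, {BookID, ISBN}, {BookID, LoanDate}

{BookID} never appears on the right of any FD, so every key must include it.
Closure of {BookID, Branch} is {BookID, Branch, DueDate, ISBN, LoanDate, Title}, the whole schema; {BookID, Branch} is a candidate key.
Closure of {BookID, DueDate} is {BookID, Branch, DueDate, ISBN, LoanDate, Title}, the whole schema; {BookID, DueDate} is a candidate key.
Closure of {BookID, ISBN} is {BookID, Branch, DueDate, ISBN, LoanDate, Title}, the whole schema; {BookID, ISBN} is a candidate key.
Closure of {BookID, LoanDate} is {BookID, Branch, DueDate, ISBN, LoanDate, Title}, the whole schema; {BookID, LoanDate} is a candidate key.
These are minimal and exhaustive — every other superkey contains one of them.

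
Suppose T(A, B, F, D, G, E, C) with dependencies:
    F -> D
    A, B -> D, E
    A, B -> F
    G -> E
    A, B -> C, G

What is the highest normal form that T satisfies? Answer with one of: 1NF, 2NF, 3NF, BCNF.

2NF

Candidate key: {A, B}. Prime attributes: {A, B}.
For F -> D we have {F}⁺ = {D, F}; {F} is not a superkey, so BCNF fails.
F -> D determines the non-prime attribute {D} from a non-superkey — 3NF is violated.
No proper subset of a key has a non-prime attribute in its closure, so there is no partial dependency; 2NF holds.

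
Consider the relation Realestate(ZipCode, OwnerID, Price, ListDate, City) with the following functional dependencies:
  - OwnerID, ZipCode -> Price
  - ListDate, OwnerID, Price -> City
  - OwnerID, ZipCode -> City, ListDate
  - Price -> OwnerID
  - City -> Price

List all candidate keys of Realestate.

{City, ZipCode}, {OwnerID, ZipCode}, {Price, ZipCode}

No FD produces {ZipCode}, so it must be in every candidate key.
{City, ZipCode}⁺ = {City, ListDate, OwnerID, Price, ZipCode} — all of the relation — so {City, ZipCode} is a candidate key.
{OwnerID, ZipCode}⁺ = {City, ListDate, OwnerID, Price, ZipCode} — all of the relation — so {OwnerID, ZipCode} is a candidate key.
{Price, ZipCode}⁺ = {City, ListDate, OwnerID, Price, ZipCode} — all of the relation — so {Price, ZipCode} is a candidate key.
Any other superkey properly contains one of these, so there are no further candidate keys.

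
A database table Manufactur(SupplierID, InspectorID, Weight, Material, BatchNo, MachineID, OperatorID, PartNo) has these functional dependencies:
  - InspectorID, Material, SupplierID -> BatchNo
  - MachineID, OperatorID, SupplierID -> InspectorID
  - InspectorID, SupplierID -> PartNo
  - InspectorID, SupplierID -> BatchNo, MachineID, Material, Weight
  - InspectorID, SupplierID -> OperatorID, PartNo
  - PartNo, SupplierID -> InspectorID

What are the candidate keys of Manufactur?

{SupplierID} never appears on the right of any FD, so every key must include it.
{InspectorID, SupplierID} is a candidate key since {InspectorID, SupplierID}⁺ = {BatchNo, InspectorID, MachineID, Material, OperatorID, PartNo, SupplierID, Weight} covers every attribute.
{PartNo, SupplierID} is a candidate key since {PartNo, SupplierID}⁺ = {BatchNo, InspectorID, MachineID, Material, OperatorID, PartNo, SupplierID, Weight} covers every attribute.
{MachineID, OperatorID, SupplierID} is a candidate key since {MachineID, OperatorID, SupplierID}⁺ = {BatchNo, InspectorID, MachineID, Material, OperatorID, PartNo, SupplierID, Weight} covers every attribute.
Any other superkey properly contains one of these, so there are no further candidate keys.

{InspectorID, SupplierID}, {MachineID, OperatorID, SupplierID}, {PartNo, SupplierID}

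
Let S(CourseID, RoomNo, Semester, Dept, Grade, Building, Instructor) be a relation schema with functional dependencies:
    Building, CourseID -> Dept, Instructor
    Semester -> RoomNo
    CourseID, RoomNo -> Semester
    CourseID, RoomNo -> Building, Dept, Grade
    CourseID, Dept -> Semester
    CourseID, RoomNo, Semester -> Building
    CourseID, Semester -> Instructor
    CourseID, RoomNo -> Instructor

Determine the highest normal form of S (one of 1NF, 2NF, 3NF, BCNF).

Candidate keys: {Building, CourseID}, {CourseID, Dept}, {CourseID, RoomNo}, {CourseID, Semester}. Prime attributes: {Building, CourseID, Dept, RoomNo, Semester}.
For Semester -> RoomNo we have {Semester}⁺ = {RoomNo, Semester}; {Semester} is not a superkey, so BCNF fails.
Its right-hand attributes {RoomNo} are all prime, as are those of every other non-superkey FD — the relation is in 3NF.

3NF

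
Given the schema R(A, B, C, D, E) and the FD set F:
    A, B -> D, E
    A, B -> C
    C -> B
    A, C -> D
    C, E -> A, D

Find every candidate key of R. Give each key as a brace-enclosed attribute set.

{A, B}, {A, C}, {C, E}

{A, B}⁺ = {A, B, C, D, E}, which is every attribute, so {A, B} is a candidate key.
{A, C}⁺ = {A, B, C, D, E}, which is every attribute, so {A, C} is a candidate key.
{C, E}⁺ = {A, B, C, D, E}, which is every attribute, so {C, E} is a candidate key.
Any other superkey properly contains one of these, so there are no further candidate keys.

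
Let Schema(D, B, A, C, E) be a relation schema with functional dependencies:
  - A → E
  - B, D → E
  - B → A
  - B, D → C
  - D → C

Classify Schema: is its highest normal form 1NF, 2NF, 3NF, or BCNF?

1NF

Candidate key: {B, D}. Prime attributes: {B, D}.
A → E breaks BCNF: {A}⁺ = {A, E}, so {A} is not a superkey.
Because {E} is non-prime and the left side of A → E is not a superkey, the relation is not in 3NF.
The proper key subset {B} of {B, D} determines non-prime {A, E}, so the relation is not even in 2NF.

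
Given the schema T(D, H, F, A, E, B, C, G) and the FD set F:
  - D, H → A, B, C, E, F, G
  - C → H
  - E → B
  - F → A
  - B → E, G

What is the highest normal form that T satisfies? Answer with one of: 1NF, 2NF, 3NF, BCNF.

Candidate keys: {C, D}, {D, H}. Prime attributes: {C, D, H}.
C → H breaks BCNF: {C}⁺ = {C, H}, so {C} is not a superkey.
E → B determines the non-prime attribute {B} from a non-superkey — 3NF is violated.
No proper subset of a key has a non-prime attribute in its closure, so there is no partial dependency; 2NF holds.

2NF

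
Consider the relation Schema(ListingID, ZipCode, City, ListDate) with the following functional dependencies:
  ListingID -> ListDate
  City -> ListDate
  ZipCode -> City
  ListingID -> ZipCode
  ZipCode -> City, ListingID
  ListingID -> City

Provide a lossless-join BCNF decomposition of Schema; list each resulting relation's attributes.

{City, ListDate}; {City, ListingID, ZipCode}

Candidate keys of the original relation: {ListingID}, {ZipCode}.
Within {City, ListDate, ListingID, ZipCode}: {City}⁺ ∩ {City, ListDate, ListingID, ZipCode} = {City, ListDate}, not the whole set, so City -> ListDate violates BCNF; decompose into {City, ListDate} and {City, ListingID, ZipCode}.
{City, ListDate} is in BCNF.
{City, ListingID, ZipCode} is in BCNF.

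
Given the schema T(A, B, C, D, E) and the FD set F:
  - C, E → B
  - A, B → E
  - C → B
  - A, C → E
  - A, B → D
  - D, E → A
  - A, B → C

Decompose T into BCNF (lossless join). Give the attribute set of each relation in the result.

{A, D, E}; {B, C}; {C, D, E}

Candidate keys of the original relation: {A, B}, {A, C}, {B, D, E}, {C, D, E}.
In {A, B, C, D, E}, {C, E} is not a superkey ({C, E}⁺ restricted to this set is {B, C, E}), so split on C, E → B into {B, C, E} and {A, C, D, E}.
In {B, C, E}, {C} is not a superkey ({C}⁺ restricted to this set is {B, C}), so split on C → B into {B, C} and {C, E}.
{B, C} has no BCNF violation.
{C, E} has no BCNF violation.
In {A, C, D, E}, {D, E} is not a superkey ({D, E}⁺ restricted to this set is {A, D, E}), so split on D, E → A into {A, D, E} and {C, D, E}.
{A, D, E} has no BCNF violation.
{C, D, E} has no BCNF violation.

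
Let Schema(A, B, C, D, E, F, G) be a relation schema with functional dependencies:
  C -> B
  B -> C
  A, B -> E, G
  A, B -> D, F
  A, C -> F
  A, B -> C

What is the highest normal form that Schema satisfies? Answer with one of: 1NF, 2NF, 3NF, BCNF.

3NF

Candidate keys: {A, B}, {A, C}. Prime attributes: {A, B, C}.
For C -> B we have {C}⁺ = {B, C}; {C} is not a superkey, so BCNF fails.
Its right-hand attributes {B} are all prime, as are those of every other non-superkey FD — the relation is in 3NF.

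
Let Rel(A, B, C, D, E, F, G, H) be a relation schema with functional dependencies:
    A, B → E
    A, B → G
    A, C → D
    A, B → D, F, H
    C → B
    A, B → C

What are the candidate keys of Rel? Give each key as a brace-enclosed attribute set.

{A, B}, {A, C}

Attributes never on any right-hand side: {A} — every candidate key must contain it.
Closure of {A, B} is {A, B, C, D, E, F, G, H}, the whole schema; {A, B} is a candidate key.
Closure of {A, C} is {A, B, C, D, E, F, G, H}, the whole schema; {A, C} is a candidate key.
Any other superkey properly contains one of these, so there are no further candidate keys.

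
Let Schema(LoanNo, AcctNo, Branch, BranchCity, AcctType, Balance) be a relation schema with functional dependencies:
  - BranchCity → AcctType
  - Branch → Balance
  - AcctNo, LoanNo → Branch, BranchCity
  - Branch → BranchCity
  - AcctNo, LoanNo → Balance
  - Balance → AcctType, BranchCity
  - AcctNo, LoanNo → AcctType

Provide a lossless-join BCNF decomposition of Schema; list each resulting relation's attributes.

{AcctNo, Branch, LoanNo}; {AcctType, BranchCity}; {Balance, Branch}; {Balance, BranchCity}

Candidate key of the original relation: {AcctNo, LoanNo}.
In {AcctNo, AcctType, Balance, Branch, BranchCity, LoanNo}, {BranchCity} is not a superkey ({BranchCity}⁺ restricted to this set is {AcctType, BranchCity}), so split on BranchCity → AcctType into {AcctType, BranchCity} and {AcctNo, Balance, Branch, BranchCity, LoanNo}.
{AcctType, BranchCity} has no BCNF violation.
In {AcctNo, Balance, Branch, BranchCity, LoanNo}, {Branch} is not a superkey ({Branch}⁺ restricted to this set is {Balance, Branch, BranchCity}), so split on Branch → Balance, BranchCity into {Balance, Branch, BranchCity} and {AcctNo, Branch, LoanNo}.
In {Balance, Branch, BranchCity}, {Balance} is not a superkey ({Balance}⁺ restricted to this set is {Balance, BranchCity}), so split on Balance → BranchCity into {Balance, BranchCity} and {Balance, Branch}.
{Balance, BranchCity} has no BCNF violation.
{Balance, Branch} has no BCNF violation.
{AcctNo, Branch, LoanNo} has no BCNF violation.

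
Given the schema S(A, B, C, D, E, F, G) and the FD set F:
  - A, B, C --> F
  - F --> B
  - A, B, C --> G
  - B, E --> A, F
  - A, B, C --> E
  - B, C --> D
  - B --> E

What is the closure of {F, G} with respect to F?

{A, B, E, F, G}

Start with {F, G}.
F --> B applies; add {B} → now {B, F, G}.
B --> E applies; add {E} → now {B, E, F, G}.
B, E --> A, F applies; add {A} → now {A, B, E, F, G}.
No further FD applies.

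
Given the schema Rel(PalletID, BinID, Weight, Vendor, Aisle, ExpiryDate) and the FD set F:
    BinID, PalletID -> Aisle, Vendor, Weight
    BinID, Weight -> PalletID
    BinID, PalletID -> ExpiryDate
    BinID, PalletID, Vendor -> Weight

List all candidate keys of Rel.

{BinID, PalletID}, {BinID, Weight}

No FD produces {BinID}, so it must be in every candidate key.
Closure of {BinID, PalletID} is {Aisle, BinID, ExpiryDate, PalletID, Vendor, Weight}, the whole schema; {BinID, PalletID} is a candidate key.
Closure of {BinID, Weight} is {Aisle, BinID, ExpiryDate, PalletID, Vendor, Weight}, the whole schema; {BinID, Weight} is a candidate key.
Any other superkey properly contains one of these, so there are no further candidate keys.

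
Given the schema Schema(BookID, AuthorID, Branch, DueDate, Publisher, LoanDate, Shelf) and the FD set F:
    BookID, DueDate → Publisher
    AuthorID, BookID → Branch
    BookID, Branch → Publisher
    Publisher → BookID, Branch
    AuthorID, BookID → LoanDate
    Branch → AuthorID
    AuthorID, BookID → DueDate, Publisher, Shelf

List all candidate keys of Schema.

{AuthorID, BookID}, {BookID, Branch}, {BookID, DueDate}, {Publisher}

{Publisher}⁺ = {AuthorID, BookID, Branch, DueDate, LoanDate, Publisher, Shelf}, which is every attribute, so {Publisher} is a candidate key.
{AuthorID, BookID}⁺ = {AuthorID, BookID, Branch, DueDate, LoanDate, Publisher, Shelf}, which is every attribute, so {AuthorID, BookID} is a candidate key.
{BookID, Branch}⁺ = {AuthorID, BookID, Branch, DueDate, LoanDate, Publisher, Shelf}, which is every attribute, so {BookID, Branch} is a candidate key.
{BookID, DueDate}⁺ = {AuthorID, BookID, Branch, DueDate, LoanDate, Publisher, Shelf}, which is every attribute, so {BookID, DueDate} is a candidate key.
These are minimal and exhaustive — every other superkey contains one of them.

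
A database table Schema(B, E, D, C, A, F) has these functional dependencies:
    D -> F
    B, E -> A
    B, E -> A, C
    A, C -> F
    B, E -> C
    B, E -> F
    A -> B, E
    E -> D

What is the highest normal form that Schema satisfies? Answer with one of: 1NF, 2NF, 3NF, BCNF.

Candidate keys: {A}, {B, E}. Prime attributes: {A, B, E}.
D -> F: {D}⁺ = {D, F}, which is not all of the attributes, so the left side is not a superkey — BCNF is violated.
D -> F determines the non-prime attribute {F} from a non-superkey — 3NF is violated.
The proper key subset {E} of {B, E} determines non-prime {D, F}, so the relation is not even in 2NF.

1NF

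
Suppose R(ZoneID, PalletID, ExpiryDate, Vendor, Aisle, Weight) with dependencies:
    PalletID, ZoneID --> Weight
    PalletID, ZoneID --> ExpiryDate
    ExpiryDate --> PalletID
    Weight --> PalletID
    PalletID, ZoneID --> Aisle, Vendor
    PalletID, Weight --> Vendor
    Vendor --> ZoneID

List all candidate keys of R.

{Weight}⁺ = {Aisle, ExpiryDate, PalletID, Vendor, Weight, ZoneID} — all of the relation — so {Weight} is a candidate key.
{ExpiryDate, Vendor}⁺ = {Aisle, ExpiryDate, PalletID, Vendor, Weight, ZoneID} — all of the relation — so {ExpiryDate, Vendor} is a candidate key.
{ExpiryDate, ZoneID}⁺ = {Aisle, ExpiryDate, PalletID, Vendor, Weight, ZoneID} — all of the relation — so {ExpiryDate, ZoneID} is a candidate key.
{PalletID, Vendor}⁺ = {Aisle, ExpiryDate, PalletID, Vendor, Weight, ZoneID} — all of the relation — so {PalletID, Vendor} is a candidate key.
{PalletID, ZoneID}⁺ = {Aisle, ExpiryDate, PalletID, Vendor, Weight, ZoneID} — all of the relation — so {PalletID, ZoneID} is a candidate key.
No proper subset of any of these is a key, and no other minimal superkey exists.

{ExpiryDate, Vendor}, {ExpiryDate, ZoneID}, {PalletID, Vendor}, {PalletID, ZoneID}, {Weight}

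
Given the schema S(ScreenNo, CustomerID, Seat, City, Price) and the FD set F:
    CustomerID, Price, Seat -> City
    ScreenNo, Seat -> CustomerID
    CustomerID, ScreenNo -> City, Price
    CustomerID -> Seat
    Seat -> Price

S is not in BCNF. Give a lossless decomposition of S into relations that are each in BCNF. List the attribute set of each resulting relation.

{City, CustomerID, Seat}; {CustomerID, ScreenNo}; {Price, Seat}

Candidate keys of the original relation: {CustomerID, ScreenNo}, {ScreenNo, Seat}.
Within {City, CustomerID, Price, ScreenNo, Seat}: {CustomerID, Price, Seat}⁺ ∩ {City, CustomerID, Price, ScreenNo, Seat} = {City, CustomerID, Price, Seat}, not the whole set, so CustomerID, Price, Seat -> City violates BCNF; decompose into {City, CustomerID, Price, Seat} and {CustomerID, Price, ScreenNo, Seat}.
Within {City, CustomerID, Price, Seat}: {Seat}⁺ ∩ {City, CustomerID, Price, Seat} = {Price, Seat}, not the whole set, so Seat -> Price violates BCNF; decompose into {Price, Seat} and {City, CustomerID, Seat}.
{Price, Seat} has no BCNF violation.
{City, CustomerID, Seat} has no BCNF violation.
Within {CustomerID, Price, ScreenNo, Seat}: {CustomerID}⁺ ∩ {CustomerID, Price, ScreenNo, Seat} = {CustomerID, Price, Seat}, not the whole set, so CustomerID -> Price, Seat violates BCNF; decompose into {CustomerID, Price, Seat} and {CustomerID, ScreenNo}.
Within {CustomerID, Price, Seat}: {Seat}⁺ ∩ {CustomerID, Price, Seat} = {Price, Seat}, not the whole set, so Seat -> Price violates BCNF; decompose into {Price, Seat} and {CustomerID, Seat}.
{Price, Seat} has no BCNF violation.
{CustomerID, Seat} has no BCNF violation.
{CustomerID, ScreenNo} has no BCNF violation.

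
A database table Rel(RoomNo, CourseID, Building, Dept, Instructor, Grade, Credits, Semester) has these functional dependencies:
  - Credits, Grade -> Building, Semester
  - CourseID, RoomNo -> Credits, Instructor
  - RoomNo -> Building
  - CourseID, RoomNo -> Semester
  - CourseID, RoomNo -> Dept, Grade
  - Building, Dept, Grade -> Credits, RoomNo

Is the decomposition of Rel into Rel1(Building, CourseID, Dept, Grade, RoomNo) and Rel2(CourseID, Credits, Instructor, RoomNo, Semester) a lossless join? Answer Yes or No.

Yes

Common attributes: {CourseID, RoomNo}; their closure is {Building, CourseID, Credits, Dept, Grade, Instructor, RoomNo, Semester}.
Rel1 is contained in that closure, so Rel1 ∩ Rel2 -> Rel1 holds and the join is lossless.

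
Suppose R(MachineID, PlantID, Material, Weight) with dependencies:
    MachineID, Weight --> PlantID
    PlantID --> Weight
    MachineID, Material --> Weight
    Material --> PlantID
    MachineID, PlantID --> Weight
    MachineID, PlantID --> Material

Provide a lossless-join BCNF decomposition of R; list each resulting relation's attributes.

{MachineID, Material}; {Material, PlantID}; {PlantID, Weight}

Candidate keys of the original relation: {MachineID, Material}, {MachineID, PlantID}, {MachineID, Weight}.
Within {MachineID, Material, PlantID, Weight}: {PlantID}⁺ ∩ {MachineID, Material, PlantID, Weight} = {PlantID, Weight}, not the whole set, so PlantID --> Weight violates BCNF; decompose into {PlantID, Weight} and {MachineID, Material, PlantID}.
{PlantID, Weight}: every determinant is a superkey — BCNF.
Within {MachineID, Material, PlantID}: {Material}⁺ ∩ {MachineID, Material, PlantID} = {Material, PlantID}, not the whole set, so Material --> PlantID violates BCNF; decompose into {Material, PlantID} and {MachineID, Material}.
{Material, PlantID}: every determinant is a superkey — BCNF.
{MachineID, Material}: every determinant is a superkey — BCNF.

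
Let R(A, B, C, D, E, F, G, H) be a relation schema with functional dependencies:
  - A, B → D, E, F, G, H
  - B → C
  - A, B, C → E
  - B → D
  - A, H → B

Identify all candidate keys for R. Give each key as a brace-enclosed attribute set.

{A, B}, {A, H}

Attributes never on any right-hand side: {A} — every candidate key must contain it.
{A, B}⁺ = {A, B, C, D, E, F, G, H}, which is every attribute, so {A, B} is a candidate key.
{A, H}⁺ = {A, B, C, D, E, F, G, H}, which is every attribute, so {A, H} is a candidate key.
No proper subset of any of these is a key, and no other minimal superkey exists.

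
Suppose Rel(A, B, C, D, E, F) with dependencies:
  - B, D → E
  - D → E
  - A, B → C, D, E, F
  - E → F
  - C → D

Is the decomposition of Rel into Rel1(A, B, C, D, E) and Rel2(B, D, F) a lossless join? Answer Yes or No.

Yes

Common attributes: {B, D}; their closure is {B, D, E, F}.
Rel2 is contained in that closure, so Rel1 ∩ Rel2 → Rel2 holds and the join is lossless.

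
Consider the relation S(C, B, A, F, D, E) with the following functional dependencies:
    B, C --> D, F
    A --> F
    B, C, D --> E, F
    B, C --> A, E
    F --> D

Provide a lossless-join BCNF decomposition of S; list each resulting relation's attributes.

{A, B, C, E}; {A, F}; {D, F}

Candidate key of the original relation: {B, C}.
In {A, B, C, D, E, F}, {A} is not a superkey ({A}⁺ restricted to this set is {A, D, F}), so split on A --> D, F into {A, D, F} and {A, B, C, E}.
In {A, D, F}, {F} is not a superkey ({F}⁺ restricted to this set is {D, F}), so split on F --> D into {D, F} and {A, F}.
{D, F}: every determinant is a superkey — BCNF.
{A, F}: every determinant is a superkey — BCNF.
{A, B, C, E}: every determinant is a superkey — BCNF.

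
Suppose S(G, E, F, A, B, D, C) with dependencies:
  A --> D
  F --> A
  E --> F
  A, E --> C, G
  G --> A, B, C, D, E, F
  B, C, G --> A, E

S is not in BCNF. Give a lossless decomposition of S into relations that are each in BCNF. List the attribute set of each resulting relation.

{A, D}; {A, F}; {B, C, E, F, G}

Candidate keys of the original relation: {E}, {G}.
Within {A, B, C, D, E, F, G}: {A}⁺ ∩ {A, B, C, D, E, F, G} = {A, D}, not the whole set, so A --> D violates BCNF; decompose into {A, D} and {A, B, C, E, F, G}.
{A, D} has no BCNF violation.
Within {A, B, C, E, F, G}: {F}⁺ ∩ {A, B, C, E, F, G} = {A, F}, not the whole set, so F --> A violates BCNF; decompose into {A, F} and {B, C, E, F, G}.
{A, F} has no BCNF violation.
{B, C, E, F, G} has no BCNF violation.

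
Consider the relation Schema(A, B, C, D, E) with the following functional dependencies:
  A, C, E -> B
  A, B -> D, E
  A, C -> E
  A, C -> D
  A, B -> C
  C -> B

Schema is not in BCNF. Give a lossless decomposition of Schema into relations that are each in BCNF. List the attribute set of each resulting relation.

{A, C, D, E}; {B, C}

Candidate keys of the original relation: {A, B}, {A, C}.
Within {A, B, C, D, E}: {C}⁺ ∩ {A, B, C, D, E} = {B, C}, not the whole set, so C -> B violates BCNF; decompose into {B, C} and {A, C, D, E}.
{B, C} has no BCNF violation.
{A, C, D, E} has no BCNF violation.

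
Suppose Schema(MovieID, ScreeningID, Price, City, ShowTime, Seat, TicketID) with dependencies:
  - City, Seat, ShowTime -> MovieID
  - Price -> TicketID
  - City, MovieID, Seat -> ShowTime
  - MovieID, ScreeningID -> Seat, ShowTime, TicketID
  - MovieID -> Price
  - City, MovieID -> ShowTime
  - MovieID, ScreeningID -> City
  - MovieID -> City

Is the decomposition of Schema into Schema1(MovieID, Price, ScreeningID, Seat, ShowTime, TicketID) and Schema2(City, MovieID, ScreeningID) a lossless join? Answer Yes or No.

Yes

Common attributes: {MovieID, ScreeningID}; their closure is {City, MovieID, Price, ScreeningID, Seat, ShowTime, TicketID}.
Since Schema1 ⊆ {City, MovieID, Price, ScreeningID, Seat, ShowTime, TicketID}, the intersection is a superkey of Schema1; the decomposition is lossless.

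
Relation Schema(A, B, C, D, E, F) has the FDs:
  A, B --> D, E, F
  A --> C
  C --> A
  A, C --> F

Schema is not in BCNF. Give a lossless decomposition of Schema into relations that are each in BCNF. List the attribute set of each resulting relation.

{A, B, D, E}; {A, C, F}

Candidate keys of the original relation: {A, B}, {B, C}.
{A, B, C, D, E, F}: {A} determines {A, C, F} here but is not a superkey — split on A --> C, F, giving {A, C, F} and {A, B, D, E}.
{A, C, F}: every determinant is a superkey — BCNF.
{A, B, D, E}: every determinant is a superkey — BCNF.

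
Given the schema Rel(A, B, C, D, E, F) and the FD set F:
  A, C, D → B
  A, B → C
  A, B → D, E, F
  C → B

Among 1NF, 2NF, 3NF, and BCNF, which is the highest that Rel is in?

3NF

Candidate keys: {A, B}, {A, C}. Prime attributes: {A, B, C}.
For C → B we have {C}⁺ = {B, C}; {C} is not a superkey, so BCNF fails.
Since {B} ⊆ prime attributes and every other non-superkey FD also has a prime right side, the schema is in 3NF.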